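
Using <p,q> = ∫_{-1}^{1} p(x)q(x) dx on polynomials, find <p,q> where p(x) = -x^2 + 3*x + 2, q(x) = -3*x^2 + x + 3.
<p,q> = 46/5

Expand the product: p(x)·q(x) = 3*x^4 - 10*x^3 - 6*x^2 + 11*x + 6.
∫_{-1}^{1} of each monomial x^k gives [2/(k+1) if k even, 0 if k odd]. Integrating term-by-term (or equivalently evaluating the antiderivative F(x) = 3*x^5/5 - 5*x^4/2 - 2*x^3 + 11*x^2/2 + 6*x at the endpoints):
  F(1) − F(−1) = 38/5 − (-8/5) = 46/5.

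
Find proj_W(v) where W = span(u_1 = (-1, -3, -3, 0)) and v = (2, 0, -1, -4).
proj_W(v) = (-1/19, -3/19, -3/19, 0)

Set up U = [u_1 | ... | u_1] ∈ R^(4×1). The projector onto W = col(U) is P = U (U^T U)^(-1) U^T.
Compute U^T U =
  [19],
and U^T v = (1).
Solve U^T U · c = U^T v for the coefficients: c = (1/19). The projection is proj_W(v) = U c.
Check: (v - proj_W(v)) · u_1 = 0  (should be 0).
Result: proj_W(v) = (-1/19, -3/19, -3/19, 0).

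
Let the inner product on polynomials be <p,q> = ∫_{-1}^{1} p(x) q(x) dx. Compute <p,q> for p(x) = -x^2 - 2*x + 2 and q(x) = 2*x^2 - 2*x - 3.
<p,q> = -82/15

Expand the product: p(x)·q(x) = -2*x^4 - 2*x^3 + 11*x^2 + 2*x - 6.
∫_{-1}^{1} of each monomial x^k gives [2/(k+1) if k even, 0 if k odd]. Integrating term-by-term (or equivalently evaluating the antiderivative F(x) = -2*x^5/5 - x^4/2 + 11*x^3/3 + x^2 - 6*x at the endpoints):
  F(1) − F(−1) = -67/30 − (97/30) = -82/15.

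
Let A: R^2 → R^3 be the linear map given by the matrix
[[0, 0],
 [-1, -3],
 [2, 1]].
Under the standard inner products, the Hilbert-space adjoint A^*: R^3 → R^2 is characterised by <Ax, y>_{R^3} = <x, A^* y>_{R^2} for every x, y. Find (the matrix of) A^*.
A^* = A^T =
[[0, -1, 2],
 [0, -3, 1]]

For real matrices with standard dot products, the defining identity <Ax, y> = <x, A^* y> gives (Ax)^T y = x^T (A^*) y, i.e. x^T A^T y = x^T (A^*) y. Since this holds for all x, y, we must have A^* = A^T. Therefore
A^* =
[[0, -1, 2],
 [0, -3, 1]].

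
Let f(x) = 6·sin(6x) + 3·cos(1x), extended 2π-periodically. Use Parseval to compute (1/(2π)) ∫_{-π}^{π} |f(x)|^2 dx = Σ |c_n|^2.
Σ |c_n|^2 = 45/2

Expand |f|^2 and use orthogonality of {sin(nx), cos(mx)} on [-π, π]:
  ∫_{-π}^{π} sin(nx)^2 dx = π, ∫ cos(mx)^2 dx = π, and cross terms integrate to 0.
So ∫_{-π}^{π} f(x)^2 dx = 6^2 · π + 3^2 · π = (36 + 9)π.
Divide by 2π: (36 + 9)/2 = 45/2.
By Parseval, this equals Σ |c_n|^2.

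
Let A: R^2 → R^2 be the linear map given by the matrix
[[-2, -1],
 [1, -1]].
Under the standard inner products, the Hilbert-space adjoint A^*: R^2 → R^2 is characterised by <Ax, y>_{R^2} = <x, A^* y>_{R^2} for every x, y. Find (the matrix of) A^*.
A^* = A^T =
[[-2, 1],
 [-1, -1]]

For real matrices with standard dot products, the defining identity <Ax, y> = <x, A^* y> gives (Ax)^T y = x^T (A^*) y, i.e. x^T A^T y = x^T (A^*) y. Since this holds for all x, y, we must have A^* = A^T. Therefore
A^* =
[[-2, 1],
 [-1, -1]].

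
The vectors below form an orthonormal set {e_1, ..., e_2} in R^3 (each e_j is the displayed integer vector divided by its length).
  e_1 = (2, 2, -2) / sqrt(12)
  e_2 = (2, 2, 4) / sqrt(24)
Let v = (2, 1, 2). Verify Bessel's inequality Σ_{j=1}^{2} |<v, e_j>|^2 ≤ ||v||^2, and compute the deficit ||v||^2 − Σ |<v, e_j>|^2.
Σ |<v, e_j>|^2 = 17/2; ||v||^2 = 9; deficit = 1/2

Write each e_j = u_j / sqrt(<u_j, u_j>) where u_j is the displayed integer vector. Then <v, e_j> = <v, u_j> / sqrt(<u_j, u_j>), so |<v, e_j>|^2 = <v, u_j>^2 / <u_j, u_j>.
Coefficients: <v, e_1> = 2/sqrt(12), <v, e_2> = 14/sqrt(24).
Square and sum: Σ |<v, e_j>|^2 = 17/2.
Compute ||v||^2 = v·v = 9.
Deficit = 9 − 17/2 = 1/2 ≥ 0, confirming Bessel's inequality. (The deficit equals ||v − Σ <v,e_j> e_j||^2, the squared distance from v to span{e_j}.)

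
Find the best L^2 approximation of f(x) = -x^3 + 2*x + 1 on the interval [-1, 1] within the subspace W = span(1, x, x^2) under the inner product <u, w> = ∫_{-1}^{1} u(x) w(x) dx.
g(x) = 7*x/5 + 1

The best approximation g ∈ W is the orthogonal projection of f onto W. Writing g = a_0 + a_1 x + a_2 x^2, the coefficients solve the normal equations G · a = b where
  G_{ij} = <φ_i, φ_j> and b_i = <f, φ_i>, with φ_0 = 1, φ_1 = x, φ_2 = x^2.
G =
  [2, 0, 2/3]
  [0, 2/3, 0]
  [2/3, 0, 2/5],
b = (2, 14/15, 2/3).
Solving gives a_0 = 1, a_1 = 7/5, a_2 = 0, so
  g(x) = 7*x/5 + 1.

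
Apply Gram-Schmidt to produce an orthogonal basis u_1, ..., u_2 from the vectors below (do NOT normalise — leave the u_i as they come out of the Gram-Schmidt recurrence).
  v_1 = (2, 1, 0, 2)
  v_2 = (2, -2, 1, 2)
Orthogonal basis:
  u_1 = (2, 1, 0, 2)
  u_2 = (2/3, -8/3, 1, 2/3)

Apply the Gram-Schmidt recurrence
  u_1 = v_1
  u_i = v_i − Σ_{j<i} ((v_i · u_j) / (u_j · u_j)) · u_j.

Step by step this gives:
  u_1 = (2, 1, 0, 2)
  u_2 = (2/3, -8/3, 1, 2/3)

Orthogonality check:
  u_2 · u_1 = 0 (should be 0)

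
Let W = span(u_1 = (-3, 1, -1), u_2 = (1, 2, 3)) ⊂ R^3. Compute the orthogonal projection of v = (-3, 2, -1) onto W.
proj_W(v) = (-227/69, 106/69, -41/69)

Set up U = [u_1 | ... | u_2] ∈ R^(3×2). The projector onto W = col(U) is P = U (U^T U)^(-1) U^T.
Compute U^T U =
  [11, -4]
  [-4, 14],
and U^T v = (12, -2).
Solve U^T U · c = U^T v for the coefficients: c = (80/69, 13/69). The projection is proj_W(v) = U c.
Check: (v - proj_W(v)) · u_1 = 0  (should be 0).
Check: (v - proj_W(v)) · u_2 = 0  (should be 0).
Result: proj_W(v) = (-227/69, 106/69, -41/69).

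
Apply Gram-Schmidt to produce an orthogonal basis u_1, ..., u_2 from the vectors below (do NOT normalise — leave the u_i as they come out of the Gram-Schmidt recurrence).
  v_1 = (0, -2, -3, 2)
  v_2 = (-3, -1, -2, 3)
Orthogonal basis:
  u_1 = (0, -2, -3, 2)
  u_2 = (-3, 11/17, 8/17, 23/17)

Apply the Gram-Schmidt recurrence
  u_1 = v_1
  u_i = v_i − Σ_{j<i} ((v_i · u_j) / (u_j · u_j)) · u_j.

Step by step this gives:
  u_1 = (0, -2, -3, 2)
  u_2 = (-3, 11/17, 8/17, 23/17)

Orthogonality check:
  u_2 · u_1 = 0 (should be 0)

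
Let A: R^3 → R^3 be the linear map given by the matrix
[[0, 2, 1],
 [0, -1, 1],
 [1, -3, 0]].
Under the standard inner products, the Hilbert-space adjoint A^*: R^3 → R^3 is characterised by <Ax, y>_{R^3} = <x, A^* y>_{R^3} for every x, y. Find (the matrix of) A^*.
A^* = A^T =
[[0, 0, 1],
 [2, -1, -3],
 [1, 1, 0]]

For real matrices with standard dot products, the defining identity <Ax, y> = <x, A^* y> gives (Ax)^T y = x^T (A^*) y, i.e. x^T A^T y = x^T (A^*) y. Since this holds for all x, y, we must have A^* = A^T. Therefore
A^* =
[[0, 0, 1],
 [2, -1, -3],
 [1, 1, 0]].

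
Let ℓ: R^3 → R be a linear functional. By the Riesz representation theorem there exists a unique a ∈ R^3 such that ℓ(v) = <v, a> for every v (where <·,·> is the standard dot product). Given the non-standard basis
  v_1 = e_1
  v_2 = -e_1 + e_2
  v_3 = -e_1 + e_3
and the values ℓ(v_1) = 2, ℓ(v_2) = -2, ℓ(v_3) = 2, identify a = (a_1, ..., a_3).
a = (2, 0, 4)

Write a = (a_1, ..., a_3) in the standard basis. For each basis vector v_i, ℓ(v_i) = <v_i, a> is a linear equation in the a_j's. Collect the n equations into a matrix system V a = ℓ, where row i of V is v_i (expressed in the standard basis). Since V is invertible (lower-triangular with 1s on the diagonal, up to permutation), solve by back-substitution:
  V =
[[1, 0, 0],
 [-1, 1, 0],
 [-1, 0, 1]]
  V a = (2, -2, 2)
Solving gives a = (2, 0, 4).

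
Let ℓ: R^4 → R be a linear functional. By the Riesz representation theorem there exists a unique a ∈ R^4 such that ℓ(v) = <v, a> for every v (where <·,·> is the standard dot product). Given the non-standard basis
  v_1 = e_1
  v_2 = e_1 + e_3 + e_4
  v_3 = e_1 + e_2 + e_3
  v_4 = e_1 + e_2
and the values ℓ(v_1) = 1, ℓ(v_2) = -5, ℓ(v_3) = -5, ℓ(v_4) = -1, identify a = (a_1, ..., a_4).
a = (1, -2, -4, -2)

Write a = (a_1, ..., a_4) in the standard basis. For each basis vector v_i, ℓ(v_i) = <v_i, a> is a linear equation in the a_j's. Collect the n equations into a matrix system V a = ℓ, where row i of V is v_i (expressed in the standard basis). Since V is invertible (lower-triangular with 1s on the diagonal, up to permutation), solve by back-substitution:
  V =
[[1, 0, 0, 0],
 [1, 0, 1, 1],
 [1, 1, 1, 0],
 [1, 1, 0, 0]]
  V a = (1, -5, -5, -1)
Solving gives a = (1, -2, -4, -2).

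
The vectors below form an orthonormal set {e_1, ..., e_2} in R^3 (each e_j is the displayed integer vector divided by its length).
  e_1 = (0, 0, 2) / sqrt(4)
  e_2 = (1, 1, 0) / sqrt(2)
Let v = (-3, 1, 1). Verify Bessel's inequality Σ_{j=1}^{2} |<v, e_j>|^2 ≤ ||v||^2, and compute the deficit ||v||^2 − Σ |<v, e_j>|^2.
Σ |<v, e_j>|^2 = 3; ||v||^2 = 11; deficit = 8

Write each e_j = u_j / sqrt(<u_j, u_j>) where u_j is the displayed integer vector. Then <v, e_j> = <v, u_j> / sqrt(<u_j, u_j>), so |<v, e_j>|^2 = <v, u_j>^2 / <u_j, u_j>.
Coefficients: <v, e_1> = 2/sqrt(4), <v, e_2> = -2/sqrt(2).
Square and sum: Σ |<v, e_j>|^2 = 3.
Compute ||v||^2 = v·v = 11.
Deficit = 11 − 3 = 8 ≥ 0, confirming Bessel's inequality. (The deficit equals ||v − Σ <v,e_j> e_j||^2, the squared distance from v to span{e_j}.)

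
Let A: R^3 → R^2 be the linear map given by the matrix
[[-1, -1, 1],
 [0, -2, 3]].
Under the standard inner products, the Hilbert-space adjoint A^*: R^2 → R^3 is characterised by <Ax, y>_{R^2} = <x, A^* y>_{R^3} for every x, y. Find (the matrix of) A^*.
A^* = A^T =
[[-1, 0],
 [-1, -2],
 [1, 3]]

For real matrices with standard dot products, the defining identity <Ax, y> = <x, A^* y> gives (Ax)^T y = x^T (A^*) y, i.e. x^T A^T y = x^T (A^*) y. Since this holds for all x, y, we must have A^* = A^T. Therefore
A^* =
[[-1, 0],
 [-1, -2],
 [1, 3]].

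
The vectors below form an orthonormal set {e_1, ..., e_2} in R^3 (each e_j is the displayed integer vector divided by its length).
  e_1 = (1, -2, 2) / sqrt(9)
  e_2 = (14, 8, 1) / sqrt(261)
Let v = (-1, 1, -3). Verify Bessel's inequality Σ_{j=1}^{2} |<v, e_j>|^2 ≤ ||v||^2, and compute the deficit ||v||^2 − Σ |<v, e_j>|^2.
Σ |<v, e_j>|^2 = 270/29; ||v||^2 = 11; deficit = 49/29

Write each e_j = u_j / sqrt(<u_j, u_j>) where u_j is the displayed integer vector. Then <v, e_j> = <v, u_j> / sqrt(<u_j, u_j>), so |<v, e_j>|^2 = <v, u_j>^2 / <u_j, u_j>.
Coefficients: <v, e_1> = -9/sqrt(9), <v, e_2> = -9/sqrt(261).
Square and sum: Σ |<v, e_j>|^2 = 270/29.
Compute ||v||^2 = v·v = 11.
Deficit = 11 − 270/29 = 49/29 ≥ 0, confirming Bessel's inequality. (The deficit equals ||v − Σ <v,e_j> e_j||^2, the squared distance from v to span{e_j}.)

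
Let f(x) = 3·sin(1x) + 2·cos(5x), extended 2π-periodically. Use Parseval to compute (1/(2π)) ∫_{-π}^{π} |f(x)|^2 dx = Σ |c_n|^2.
Σ |c_n|^2 = 13/2

Expand |f|^2 and use orthogonality of {sin(nx), cos(mx)} on [-π, π]:
  ∫_{-π}^{π} sin(nx)^2 dx = π, ∫ cos(mx)^2 dx = π, and cross terms integrate to 0.
So ∫_{-π}^{π} f(x)^2 dx = 3^2 · π + 2^2 · π = (9 + 4)π.
Divide by 2π: (9 + 4)/2 = 13/2.
By Parseval, this equals Σ |c_n|^2.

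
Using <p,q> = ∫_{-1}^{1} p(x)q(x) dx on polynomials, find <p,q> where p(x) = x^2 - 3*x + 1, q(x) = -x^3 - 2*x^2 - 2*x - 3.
<p,q> = -74/15

Expand the product: p(x)·q(x) = -x^5 + x^4 + 3*x^3 + x^2 + 7*x - 3.
∫_{-1}^{1} of each monomial x^k gives [2/(k+1) if k even, 0 if k odd]. Integrating term-by-term (or equivalently evaluating the antiderivative F(x) = -x^6/6 + x^5/5 + 3*x^4/4 + x^3/3 + 7*x^2/2 - 3*x at the endpoints):
  F(1) − F(−1) = 97/60 − (131/20) = -74/15.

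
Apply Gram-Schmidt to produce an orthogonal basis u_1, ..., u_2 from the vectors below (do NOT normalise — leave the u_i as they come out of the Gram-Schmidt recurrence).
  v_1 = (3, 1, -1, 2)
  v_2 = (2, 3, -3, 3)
Orthogonal basis:
  u_1 = (3, 1, -1, 2)
  u_2 = (-8/5, 9/5, -9/5, 3/5)

Apply the Gram-Schmidt recurrence
  u_1 = v_1
  u_i = v_i − Σ_{j<i} ((v_i · u_j) / (u_j · u_j)) · u_j.

Step by step this gives:
  u_1 = (3, 1, -1, 2)
  u_2 = (-8/5, 9/5, -9/5, 3/5)

Orthogonality check:
  u_2 · u_1 = 0 (should be 0)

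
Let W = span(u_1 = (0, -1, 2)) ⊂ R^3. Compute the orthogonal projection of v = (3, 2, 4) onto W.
proj_W(v) = (0, -6/5, 12/5)

Set up U = [u_1 | ... | u_1] ∈ R^(3×1). The projector onto W = col(U) is P = U (U^T U)^(-1) U^T.
Compute U^T U =
  [5],
and U^T v = (6).
Solve U^T U · c = U^T v for the coefficients: c = (6/5). The projection is proj_W(v) = U c.
Check: (v - proj_W(v)) · u_1 = 0  (should be 0).
Result: proj_W(v) = (0, -6/5, 12/5).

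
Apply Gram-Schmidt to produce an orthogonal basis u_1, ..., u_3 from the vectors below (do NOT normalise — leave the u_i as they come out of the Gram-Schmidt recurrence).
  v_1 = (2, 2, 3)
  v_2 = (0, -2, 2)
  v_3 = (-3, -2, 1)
Orthogonal basis:
  u_1 = (2, 2, 3)
  u_2 = (-4/17, -38/17, 28/17)
  u_3 = (-65/33, 26/33, 26/33)

Apply the Gram-Schmidt recurrence
  u_1 = v_1
  u_i = v_i − Σ_{j<i} ((v_i · u_j) / (u_j · u_j)) · u_j.

Step by step this gives:
  u_1 = (2, 2, 3)
  u_2 = (-4/17, -38/17, 28/17)
  u_3 = (-65/33, 26/33, 26/33)

Orthogonality check:
  u_2 · u_1 = 0 (should be 0)
  u_3 · u_1 = 0 (should be 0)
  u_3 · u_2 = 0 (should be 0)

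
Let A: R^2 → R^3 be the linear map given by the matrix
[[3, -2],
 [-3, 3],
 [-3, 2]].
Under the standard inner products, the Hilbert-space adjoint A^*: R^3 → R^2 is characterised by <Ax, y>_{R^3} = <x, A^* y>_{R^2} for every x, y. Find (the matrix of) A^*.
A^* = A^T =
[[3, -3, -3],
 [-2, 3, 2]]

For real matrices with standard dot products, the defining identity <Ax, y> = <x, A^* y> gives (Ax)^T y = x^T (A^*) y, i.e. x^T A^T y = x^T (A^*) y. Since this holds for all x, y, we must have A^* = A^T. Therefore
A^* =
[[3, -3, -3],
 [-2, 3, 2]].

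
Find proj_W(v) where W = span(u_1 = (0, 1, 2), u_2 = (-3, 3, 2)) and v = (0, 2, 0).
proj_W(v) = (-48/61, 50/61, 36/61)

Set up U = [u_1 | ... | u_2] ∈ R^(3×2). The projector onto W = col(U) is P = U (U^T U)^(-1) U^T.
Compute U^T U =
  [5, 7]
  [7, 22],
and U^T v = (2, 6).
Solve U^T U · c = U^T v for the coefficients: c = (2/61, 16/61). The projection is proj_W(v) = U c.
Check: (v - proj_W(v)) · u_1 = 0  (should be 0).
Check: (v - proj_W(v)) · u_2 = 0  (should be 0).
Result: proj_W(v) = (-48/61, 50/61, 36/61).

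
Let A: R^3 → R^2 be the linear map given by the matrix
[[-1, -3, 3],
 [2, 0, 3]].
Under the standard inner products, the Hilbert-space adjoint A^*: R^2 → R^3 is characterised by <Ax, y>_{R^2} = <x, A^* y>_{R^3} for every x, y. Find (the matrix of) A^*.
A^* = A^T =
[[-1, 2],
 [-3, 0],
 [3, 3]]

For real matrices with standard dot products, the defining identity <Ax, y> = <x, A^* y> gives (Ax)^T y = x^T (A^*) y, i.e. x^T A^T y = x^T (A^*) y. Since this holds for all x, y, we must have A^* = A^T. Therefore
A^* =
[[-1, 2],
 [-3, 0],
 [3, 3]].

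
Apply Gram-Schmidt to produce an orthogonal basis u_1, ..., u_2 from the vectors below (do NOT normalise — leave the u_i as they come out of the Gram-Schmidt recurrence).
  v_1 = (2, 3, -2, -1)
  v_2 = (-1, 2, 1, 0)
Orthogonal basis:
  u_1 = (2, 3, -2, -1)
  u_2 = (-11/9, 5/3, 11/9, 1/9)

Apply the Gram-Schmidt recurrence
  u_1 = v_1
  u_i = v_i − Σ_{j<i} ((v_i · u_j) / (u_j · u_j)) · u_j.

Step by step this gives:
  u_1 = (2, 3, -2, -1)
  u_2 = (-11/9, 5/3, 11/9, 1/9)

Orthogonality check:
  u_2 · u_1 = 0 (should be 0)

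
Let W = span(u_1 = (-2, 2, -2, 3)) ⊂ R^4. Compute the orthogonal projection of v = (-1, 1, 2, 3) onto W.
proj_W(v) = (-6/7, 6/7, -6/7, 9/7)

Set up U = [u_1 | ... | u_1] ∈ R^(4×1). The projector onto W = col(U) is P = U (U^T U)^(-1) U^T.
Compute U^T U =
  [21],
and U^T v = (9).
Solve U^T U · c = U^T v for the coefficients: c = (3/7). The projection is proj_W(v) = U c.
Check: (v - proj_W(v)) · u_1 = 0  (should be 0).
Result: proj_W(v) = (-6/7, 6/7, -6/7, 9/7).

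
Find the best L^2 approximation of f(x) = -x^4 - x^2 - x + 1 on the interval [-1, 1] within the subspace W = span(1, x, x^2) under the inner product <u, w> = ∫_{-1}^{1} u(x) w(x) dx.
g(x) = -13*x^2/7 - x + 38/35

The best approximation g ∈ W is the orthogonal projection of f onto W. Writing g = a_0 + a_1 x + a_2 x^2, the coefficients solve the normal equations G · a = b where
  G_{ij} = <φ_i, φ_j> and b_i = <f, φ_i>, with φ_0 = 1, φ_1 = x, φ_2 = x^2.
G =
  [2, 0, 2/3]
  [0, 2/3, 0]
  [2/3, 0, 2/5],
b = (14/15, -2/3, -2/105).
Solving gives a_0 = 38/35, a_1 = -1, a_2 = -13/7, so
  g(x) = -13*x^2/7 - x + 38/35.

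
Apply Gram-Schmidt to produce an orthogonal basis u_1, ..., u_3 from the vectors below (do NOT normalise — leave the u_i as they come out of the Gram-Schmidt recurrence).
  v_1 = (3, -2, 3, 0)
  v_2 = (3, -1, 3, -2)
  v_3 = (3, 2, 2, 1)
Orthogonal basis:
  u_1 = (3, -2, 3, 0)
  u_2 = (3/11, 9/11, 3/11, -2)
  u_3 = (153/106, 150/53, 47/106, 75/53)

Apply the Gram-Schmidt recurrence
  u_1 = v_1
  u_i = v_i − Σ_{j<i} ((v_i · u_j) / (u_j · u_j)) · u_j.

Step by step this gives:
  u_1 = (3, -2, 3, 0)
  u_2 = (3/11, 9/11, 3/11, -2)
  u_3 = (153/106, 150/53, 47/106, 75/53)

Orthogonality check:
  u_2 · u_1 = 0 (should be 0)
  u_3 · u_1 = 0 (should be 0)
  u_3 · u_2 = 0 (should be 0)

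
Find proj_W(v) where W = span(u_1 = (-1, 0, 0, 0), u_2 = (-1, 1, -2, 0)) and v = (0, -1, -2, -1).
proj_W(v) = (0, 3/5, -6/5, 0)

Set up U = [u_1 | ... | u_2] ∈ R^(4×2). The projector onto W = col(U) is P = U (U^T U)^(-1) U^T.
Compute U^T U =
  [1, 1]
  [1, 6],
and U^T v = (0, 3).
Solve U^T U · c = U^T v for the coefficients: c = (-3/5, 3/5). The projection is proj_W(v) = U c.
Check: (v - proj_W(v)) · u_1 = 0  (should be 0).
Check: (v - proj_W(v)) · u_2 = 0  (should be 0).
Result: proj_W(v) = (0, 3/5, -6/5, 0).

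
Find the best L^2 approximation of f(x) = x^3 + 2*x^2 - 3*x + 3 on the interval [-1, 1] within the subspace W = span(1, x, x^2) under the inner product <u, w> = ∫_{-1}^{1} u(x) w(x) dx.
g(x) = 2*x^2 - 12*x/5 + 3

The best approximation g ∈ W is the orthogonal projection of f onto W. Writing g = a_0 + a_1 x + a_2 x^2, the coefficients solve the normal equations G · a = b where
  G_{ij} = <φ_i, φ_j> and b_i = <f, φ_i>, with φ_0 = 1, φ_1 = x, φ_2 = x^2.
G =
  [2, 0, 2/3]
  [0, 2/3, 0]
  [2/3, 0, 2/5],
b = (22/3, -8/5, 14/5).
Solving gives a_0 = 3, a_1 = -12/5, a_2 = 2, so
  g(x) = 2*x^2 - 12*x/5 + 3.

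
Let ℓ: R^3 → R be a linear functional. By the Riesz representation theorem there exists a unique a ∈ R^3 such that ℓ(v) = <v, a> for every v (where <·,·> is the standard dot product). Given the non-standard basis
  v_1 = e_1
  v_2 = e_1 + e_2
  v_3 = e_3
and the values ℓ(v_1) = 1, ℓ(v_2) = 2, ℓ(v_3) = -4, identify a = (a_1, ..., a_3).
a = (1, 1, -4)

Write a = (a_1, ..., a_3) in the standard basis. For each basis vector v_i, ℓ(v_i) = <v_i, a> is a linear equation in the a_j's. Collect the n equations into a matrix system V a = ℓ, where row i of V is v_i (expressed in the standard basis). Since V is invertible (lower-triangular with 1s on the diagonal, up to permutation), solve by back-substitution:
  V =
[[1, 0, 0],
 [1, 1, 0],
 [0, 0, 1]]
  V a = (1, 2, -4)
Solving gives a = (1, 1, -4).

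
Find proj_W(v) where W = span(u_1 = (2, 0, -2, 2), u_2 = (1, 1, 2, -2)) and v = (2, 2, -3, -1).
proj_W(v) = (52/21, 4/7, -16/21, 16/21)

Set up U = [u_1 | ... | u_2] ∈ R^(4×2). The projector onto W = col(U) is P = U (U^T U)^(-1) U^T.
Compute U^T U =
  [12, -6]
  [-6, 10],
and U^T v = (8, 0).
Solve U^T U · c = U^T v for the coefficients: c = (20/21, 4/7). The projection is proj_W(v) = U c.
Check: (v - proj_W(v)) · u_1 = 0  (should be 0).
Check: (v - proj_W(v)) · u_2 = 0  (should be 0).
Result: proj_W(v) = (52/21, 4/7, -16/21, 16/21).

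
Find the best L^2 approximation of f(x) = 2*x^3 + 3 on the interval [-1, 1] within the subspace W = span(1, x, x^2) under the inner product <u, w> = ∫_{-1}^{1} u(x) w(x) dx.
g(x) = 6*x/5 + 3

The best approximation g ∈ W is the orthogonal projection of f onto W. Writing g = a_0 + a_1 x + a_2 x^2, the coefficients solve the normal equations G · a = b where
  G_{ij} = <φ_i, φ_j> and b_i = <f, φ_i>, with φ_0 = 1, φ_1 = x, φ_2 = x^2.
G =
  [2, 0, 2/3]
  [0, 2/3, 0]
  [2/3, 0, 2/5],
b = (6, 4/5, 2).
Solving gives a_0 = 3, a_1 = 6/5, a_2 = 0, so
  g(x) = 6*x/5 + 3.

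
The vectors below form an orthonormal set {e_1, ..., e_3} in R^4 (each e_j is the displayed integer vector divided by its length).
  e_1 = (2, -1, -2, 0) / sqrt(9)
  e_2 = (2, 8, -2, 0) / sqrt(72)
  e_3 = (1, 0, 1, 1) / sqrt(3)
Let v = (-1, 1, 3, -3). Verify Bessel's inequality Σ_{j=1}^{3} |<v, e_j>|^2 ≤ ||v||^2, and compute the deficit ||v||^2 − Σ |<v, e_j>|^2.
Σ |<v, e_j>|^2 = 28/3; ||v||^2 = 20; deficit = 32/3

Write each e_j = u_j / sqrt(<u_j, u_j>) where u_j is the displayed integer vector. Then <v, e_j> = <v, u_j> / sqrt(<u_j, u_j>), so |<v, e_j>|^2 = <v, u_j>^2 / <u_j, u_j>.
Coefficients: <v, e_1> = -9/sqrt(9), <v, e_2> = 0/sqrt(72), <v, e_3> = -1/sqrt(3).
Square and sum: Σ |<v, e_j>|^2 = 28/3.
Compute ||v||^2 = v·v = 20.
Deficit = 20 − 28/3 = 32/3 ≥ 0, confirming Bessel's inequality. (The deficit equals ||v − Σ <v,e_j> e_j||^2, the squared distance from v to span{e_j}.)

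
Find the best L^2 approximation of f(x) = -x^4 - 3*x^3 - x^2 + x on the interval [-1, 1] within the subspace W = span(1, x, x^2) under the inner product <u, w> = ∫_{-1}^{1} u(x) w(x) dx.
g(x) = -13*x^2/7 - 4*x/5 + 3/35

The best approximation g ∈ W is the orthogonal projection of f onto W. Writing g = a_0 + a_1 x + a_2 x^2, the coefficients solve the normal equations G · a = b where
  G_{ij} = <φ_i, φ_j> and b_i = <f, φ_i>, with φ_0 = 1, φ_1 = x, φ_2 = x^2.
G =
  [2, 0, 2/3]
  [0, 2/3, 0]
  [2/3, 0, 2/5],
b = (-16/15, -8/15, -24/35).
Solving gives a_0 = 3/35, a_1 = -4/5, a_2 = -13/7, so
  g(x) = -13*x^2/7 - 4*x/5 + 3/35.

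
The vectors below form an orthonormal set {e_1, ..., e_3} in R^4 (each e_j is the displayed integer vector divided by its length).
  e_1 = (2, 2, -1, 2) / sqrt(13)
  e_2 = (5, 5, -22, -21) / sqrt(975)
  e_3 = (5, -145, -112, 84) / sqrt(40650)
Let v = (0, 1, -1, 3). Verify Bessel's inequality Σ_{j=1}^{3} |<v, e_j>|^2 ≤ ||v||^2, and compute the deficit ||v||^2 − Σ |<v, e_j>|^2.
Σ |<v, e_j>|^2 = 4737/542; ||v||^2 = 11; deficit = 1225/542

Write each e_j = u_j / sqrt(<u_j, u_j>) where u_j is the displayed integer vector. Then <v, e_j> = <v, u_j> / sqrt(<u_j, u_j>), so |<v, e_j>|^2 = <v, u_j>^2 / <u_j, u_j>.
Coefficients: <v, e_1> = 9/sqrt(13), <v, e_2> = -36/sqrt(975), <v, e_3> = 219/sqrt(40650).
Square and sum: Σ |<v, e_j>|^2 = 4737/542.
Compute ||v||^2 = v·v = 11.
Deficit = 11 − 4737/542 = 1225/542 ≥ 0, confirming Bessel's inequality. (The deficit equals ||v − Σ <v,e_j> e_j||^2, the squared distance from v to span{e_j}.)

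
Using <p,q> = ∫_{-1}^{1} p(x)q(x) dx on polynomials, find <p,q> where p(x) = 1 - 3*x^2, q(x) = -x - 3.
<p,q> = 0

Expand the product: p(x)·q(x) = 3*x^3 + 9*x^2 - x - 3.
∫_{-1}^{1} of each monomial x^k gives [2/(k+1) if k even, 0 if k odd]. Integrating term-by-term (or equivalently evaluating the antiderivative F(x) = 3*x^4/4 + 3*x^3 - x^2/2 - 3*x at the endpoints):
  F(1) − F(−1) = 1/4 − (1/4) = 0.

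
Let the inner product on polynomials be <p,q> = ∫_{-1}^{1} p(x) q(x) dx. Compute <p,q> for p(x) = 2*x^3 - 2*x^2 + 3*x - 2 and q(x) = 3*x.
<p,q> = 42/5

Expand the product: p(x)·q(x) = 6*x^4 - 6*x^3 + 9*x^2 - 6*x.
∫_{-1}^{1} of each monomial x^k gives [2/(k+1) if k even, 0 if k odd]. Integrating term-by-term (or equivalently evaluating the antiderivative F(x) = 6*x^5/5 - 3*x^4/2 + 3*x^3 - 3*x^2 at the endpoints):
  F(1) − F(−1) = -3/10 − (-87/10) = 42/5.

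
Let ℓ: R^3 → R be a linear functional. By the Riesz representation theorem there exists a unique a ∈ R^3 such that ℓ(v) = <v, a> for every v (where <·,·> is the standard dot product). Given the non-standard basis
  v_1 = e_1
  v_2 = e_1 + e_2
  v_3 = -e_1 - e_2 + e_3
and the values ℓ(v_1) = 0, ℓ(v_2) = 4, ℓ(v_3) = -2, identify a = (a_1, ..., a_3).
a = (0, 4, 2)

Write a = (a_1, ..., a_3) in the standard basis. For each basis vector v_i, ℓ(v_i) = <v_i, a> is a linear equation in the a_j's. Collect the n equations into a matrix system V a = ℓ, where row i of V is v_i (expressed in the standard basis). Since V is invertible (lower-triangular with 1s on the diagonal, up to permutation), solve by back-substitution:
  V =
[[1, 0, 0],
 [1, 1, 0],
 [-1, -1, 1]]
  V a = (0, 4, -2)
Solving gives a = (0, 4, 2).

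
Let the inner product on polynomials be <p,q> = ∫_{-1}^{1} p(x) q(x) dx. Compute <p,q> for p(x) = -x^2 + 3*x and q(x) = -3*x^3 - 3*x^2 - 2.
<p,q> = -16/15

Expand the product: p(x)·q(x) = 3*x^5 - 6*x^4 - 9*x^3 + 2*x^2 - 6*x.
∫_{-1}^{1} of each monomial x^k gives [2/(k+1) if k even, 0 if k odd]. Integrating term-by-term (or equivalently evaluating the antiderivative F(x) = x^6/2 - 6*x^5/5 - 9*x^4/4 + 2*x^3/3 - 3*x^2 at the endpoints):
  F(1) − F(−1) = -317/60 − (-253/60) = -16/15.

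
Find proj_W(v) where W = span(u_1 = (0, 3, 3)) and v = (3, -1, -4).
proj_W(v) = (0, -5/2, -5/2)

Set up U = [u_1 | ... | u_1] ∈ R^(3×1). The projector onto W = col(U) is P = U (U^T U)^(-1) U^T.
Compute U^T U =
  [18],
and U^T v = (-15).
Solve U^T U · c = U^T v for the coefficients: c = (-5/6). The projection is proj_W(v) = U c.
Check: (v - proj_W(v)) · u_1 = 0  (should be 0).
Result: proj_W(v) = (0, -5/2, -5/2).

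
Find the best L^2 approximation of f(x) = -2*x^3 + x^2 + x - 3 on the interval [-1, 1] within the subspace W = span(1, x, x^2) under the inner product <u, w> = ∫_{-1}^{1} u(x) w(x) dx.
g(x) = x^2 - x/5 - 3

The best approximation g ∈ W is the orthogonal projection of f onto W. Writing g = a_0 + a_1 x + a_2 x^2, the coefficients solve the normal equations G · a = b where
  G_{ij} = <φ_i, φ_j> and b_i = <f, φ_i>, with φ_0 = 1, φ_1 = x, φ_2 = x^2.
G =
  [2, 0, 2/3]
  [0, 2/3, 0]
  [2/3, 0, 2/5],
b = (-16/3, -2/15, -8/5).
Solving gives a_0 = -3, a_1 = -1/5, a_2 = 1, so
  g(x) = x^2 - x/5 - 3.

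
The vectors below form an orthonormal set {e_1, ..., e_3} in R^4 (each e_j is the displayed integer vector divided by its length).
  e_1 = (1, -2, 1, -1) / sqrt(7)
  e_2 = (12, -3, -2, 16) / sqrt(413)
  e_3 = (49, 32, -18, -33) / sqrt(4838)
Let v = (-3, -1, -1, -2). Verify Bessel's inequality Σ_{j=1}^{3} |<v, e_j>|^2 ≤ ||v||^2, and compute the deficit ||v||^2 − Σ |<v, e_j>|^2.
Σ |<v, e_j>|^2 = 941/82; ||v||^2 = 15; deficit = 289/82

Write each e_j = u_j / sqrt(<u_j, u_j>) where u_j is the displayed integer vector. Then <v, e_j> = <v, u_j> / sqrt(<u_j, u_j>), so |<v, e_j>|^2 = <v, u_j>^2 / <u_j, u_j>.
Coefficients: <v, e_1> = 0/sqrt(7), <v, e_2> = -63/sqrt(413), <v, e_3> = -95/sqrt(4838).
Square and sum: Σ |<v, e_j>|^2 = 941/82.
Compute ||v||^2 = v·v = 15.
Deficit = 15 − 941/82 = 289/82 ≥ 0, confirming Bessel's inequality. (The deficit equals ||v − Σ <v,e_j> e_j||^2, the squared distance from v to span{e_j}.)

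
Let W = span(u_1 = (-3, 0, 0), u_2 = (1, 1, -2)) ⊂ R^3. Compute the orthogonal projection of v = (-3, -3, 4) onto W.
proj_W(v) = (-3, -11/5, 22/5)

Set up U = [u_1 | ... | u_2] ∈ R^(3×2). The projector onto W = col(U) is P = U (U^T U)^(-1) U^T.
Compute U^T U =
  [9, -3]
  [-3, 6],
and U^T v = (9, -14).
Solve U^T U · c = U^T v for the coefficients: c = (4/15, -11/5). The projection is proj_W(v) = U c.
Check: (v - proj_W(v)) · u_1 = 0  (should be 0).
Check: (v - proj_W(v)) · u_2 = 0  (should be 0).
Result: proj_W(v) = (-3, -11/5, 22/5).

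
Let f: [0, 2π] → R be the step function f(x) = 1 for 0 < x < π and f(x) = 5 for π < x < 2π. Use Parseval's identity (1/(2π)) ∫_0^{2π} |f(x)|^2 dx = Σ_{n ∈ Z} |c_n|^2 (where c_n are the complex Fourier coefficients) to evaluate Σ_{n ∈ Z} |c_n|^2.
Σ |c_n|^2 = 13

Parseval equates the L^2 energy of f (normalised by 1/(2π)) with the ℓ^2 sum of its Fourier coefficients: (1/(2π)) ∫_0^{2π} |f|^2 = Σ |c_n|^2.
Compute the left side: (1/(2π)) [∫_0^π 1^2 dx + ∫_π^{2π} 5^2 dx] = (1/(2π)) · (1π + 25π) = (1 + 25)/2 = 13.
So Σ_{n ∈ Z} |c_n|^2 = 13.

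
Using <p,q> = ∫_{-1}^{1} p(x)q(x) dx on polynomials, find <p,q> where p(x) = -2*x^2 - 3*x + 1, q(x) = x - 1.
<p,q> = -8/3

Expand the product: p(x)·q(x) = -2*x^3 - x^2 + 4*x - 1.
∫_{-1}^{1} of each monomial x^k gives [2/(k+1) if k even, 0 if k odd]. Integrating term-by-term (or equivalently evaluating the antiderivative F(x) = -x^4/2 - x^3/3 + 2*x^2 - x at the endpoints):
  F(1) − F(−1) = 1/6 − (17/6) = -8/3.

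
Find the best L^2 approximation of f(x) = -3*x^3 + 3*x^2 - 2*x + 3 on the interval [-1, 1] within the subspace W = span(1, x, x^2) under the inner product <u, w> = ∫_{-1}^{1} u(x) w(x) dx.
g(x) = 3*x^2 - 19*x/5 + 3

The best approximation g ∈ W is the orthogonal projection of f onto W. Writing g = a_0 + a_1 x + a_2 x^2, the coefficients solve the normal equations G · a = b where
  G_{ij} = <φ_i, φ_j> and b_i = <f, φ_i>, with φ_0 = 1, φ_1 = x, φ_2 = x^2.
G =
  [2, 0, 2/3]
  [0, 2/3, 0]
  [2/3, 0, 2/5],
b = (8, -38/15, 16/5).
Solving gives a_0 = 3, a_1 = -19/5, a_2 = 3, so
  g(x) = 3*x^2 - 19*x/5 + 3.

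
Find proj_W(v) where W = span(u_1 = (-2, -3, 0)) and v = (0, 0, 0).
proj_W(v) = (0, 0, 0)

Set up U = [u_1 | ... | u_1] ∈ R^(3×1). The projector onto W = col(U) is P = U (U^T U)^(-1) U^T.
Compute U^T U =
  [13],
and U^T v = (0).
Solve U^T U · c = U^T v for the coefficients: c = (0). The projection is proj_W(v) = U c.
Check: (v - proj_W(v)) · u_1 = 0  (should be 0).
Result: proj_W(v) = (0, 0, 0).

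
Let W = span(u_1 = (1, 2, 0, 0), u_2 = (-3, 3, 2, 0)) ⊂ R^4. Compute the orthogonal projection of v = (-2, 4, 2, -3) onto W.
proj_W(v) = (-210/101, 408/101, 184/101, 0)

Set up U = [u_1 | ... | u_2] ∈ R^(4×2). The projector onto W = col(U) is P = U (U^T U)^(-1) U^T.
Compute U^T U =
  [5, 3]
  [3, 22],
and U^T v = (6, 22).
Solve U^T U · c = U^T v for the coefficients: c = (66/101, 92/101). The projection is proj_W(v) = U c.
Check: (v - proj_W(v)) · u_1 = 0  (should be 0).
Check: (v - proj_W(v)) · u_2 = 0  (should be 0).
Result: proj_W(v) = (-210/101, 408/101, 184/101, 0).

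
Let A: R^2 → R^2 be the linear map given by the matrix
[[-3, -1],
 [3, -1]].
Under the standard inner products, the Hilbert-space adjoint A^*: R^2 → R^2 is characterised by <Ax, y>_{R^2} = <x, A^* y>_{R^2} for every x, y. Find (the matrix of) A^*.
A^* = A^T =
[[-3, 3],
 [-1, -1]]

For real matrices with standard dot products, the defining identity <Ax, y> = <x, A^* y> gives (Ax)^T y = x^T (A^*) y, i.e. x^T A^T y = x^T (A^*) y. Since this holds for all x, y, we must have A^* = A^T. Therefore
A^* =
[[-3, 3],
 [-1, -1]].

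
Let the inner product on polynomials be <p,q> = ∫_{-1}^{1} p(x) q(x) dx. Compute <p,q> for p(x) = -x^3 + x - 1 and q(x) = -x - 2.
<p,q> = 56/15

Expand the product: p(x)·q(x) = x^4 + 2*x^3 - x^2 - x + 2.
∫_{-1}^{1} of each monomial x^k gives [2/(k+1) if k even, 0 if k odd]. Integrating term-by-term (or equivalently evaluating the antiderivative F(x) = x^5/5 + x^4/2 - x^3/3 - x^2/2 + 2*x at the endpoints):
  F(1) − F(−1) = 28/15 − (-28/15) = 56/15.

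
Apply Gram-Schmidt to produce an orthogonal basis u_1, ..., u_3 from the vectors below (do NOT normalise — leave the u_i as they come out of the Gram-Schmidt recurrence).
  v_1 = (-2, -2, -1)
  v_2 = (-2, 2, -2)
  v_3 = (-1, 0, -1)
Orthogonal basis:
  u_1 = (-2, -2, -1)
  u_2 = (-14/9, 22/9, -16/9)
  u_3 = (3/26, -1/26, -2/13)

Apply the Gram-Schmidt recurrence
  u_1 = v_1
  u_i = v_i − Σ_{j<i} ((v_i · u_j) / (u_j · u_j)) · u_j.

Step by step this gives:
  u_1 = (-2, -2, -1)
  u_2 = (-14/9, 22/9, -16/9)
  u_3 = (3/26, -1/26, -2/13)

Orthogonality check:
  u_2 · u_1 = 0 (should be 0)
  u_3 · u_1 = 0 (should be 0)
  u_3 · u_2 = 0 (should be 0)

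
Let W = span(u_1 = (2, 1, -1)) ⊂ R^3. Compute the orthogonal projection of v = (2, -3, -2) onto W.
proj_W(v) = (1, 1/2, -1/2)

Set up U = [u_1 | ... | u_1] ∈ R^(3×1). The projector onto W = col(U) is P = U (U^T U)^(-1) U^T.
Compute U^T U =
  [6],
and U^T v = (3).
Solve U^T U · c = U^T v for the coefficients: c = (1/2). The projection is proj_W(v) = U c.
Check: (v - proj_W(v)) · u_1 = 0  (should be 0).
Result: proj_W(v) = (1, 1/2, -1/2).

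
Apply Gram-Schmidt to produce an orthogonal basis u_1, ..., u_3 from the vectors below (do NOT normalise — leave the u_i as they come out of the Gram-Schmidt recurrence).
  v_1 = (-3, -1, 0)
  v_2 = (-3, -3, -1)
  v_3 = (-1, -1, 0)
Orthogonal basis:
  u_1 = (-3, -1, 0)
  u_2 = (3/5, -9/5, -1)
  u_3 = (1/23, -3/23, 6/23)

Apply the Gram-Schmidt recurrence
  u_1 = v_1
  u_i = v_i − Σ_{j<i} ((v_i · u_j) / (u_j · u_j)) · u_j.

Step by step this gives:
  u_1 = (-3, -1, 0)
  u_2 = (3/5, -9/5, -1)
  u_3 = (1/23, -3/23, 6/23)

Orthogonality check:
  u_2 · u_1 = 0 (should be 0)
  u_3 · u_1 = 0 (should be 0)
  u_3 · u_2 = 0 (should be 0)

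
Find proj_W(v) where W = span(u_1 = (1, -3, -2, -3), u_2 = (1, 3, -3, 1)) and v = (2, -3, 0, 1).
proj_W(v) = (32/435, -228/145, 34/435, -488/435)

Set up U = [u_1 | ... | u_2] ∈ R^(4×2). The projector onto W = col(U) is P = U (U^T U)^(-1) U^T.
Compute U^T U =
  [23, -5]
  [-5, 20],
and U^T v = (8, -6).
Solve U^T U · c = U^T v for the coefficients: c = (26/87, -98/435). The projection is proj_W(v) = U c.
Check: (v - proj_W(v)) · u_1 = 0  (should be 0).
Check: (v - proj_W(v)) · u_2 = 0  (should be 0).
Result: proj_W(v) = (32/435, -228/145, 34/435, -488/435).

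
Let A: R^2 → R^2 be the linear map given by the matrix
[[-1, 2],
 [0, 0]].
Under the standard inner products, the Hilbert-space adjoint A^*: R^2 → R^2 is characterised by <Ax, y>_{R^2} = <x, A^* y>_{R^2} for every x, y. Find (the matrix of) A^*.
A^* = A^T =
[[-1, 0],
 [2, 0]]

For real matrices with standard dot products, the defining identity <Ax, y> = <x, A^* y> gives (Ax)^T y = x^T (A^*) y, i.e. x^T A^T y = x^T (A^*) y. Since this holds for all x, y, we must have A^* = A^T. Therefore
A^* =
[[-1, 0],
 [2, 0]].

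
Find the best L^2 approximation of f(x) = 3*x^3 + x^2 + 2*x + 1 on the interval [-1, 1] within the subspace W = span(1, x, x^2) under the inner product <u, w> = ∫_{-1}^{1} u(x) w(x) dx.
g(x) = x^2 + 19*x/5 + 1

The best approximation g ∈ W is the orthogonal projection of f onto W. Writing g = a_0 + a_1 x + a_2 x^2, the coefficients solve the normal equations G · a = b where
  G_{ij} = <φ_i, φ_j> and b_i = <f, φ_i>, with φ_0 = 1, φ_1 = x, φ_2 = x^2.
G =
  [2, 0, 2/3]
  [0, 2/3, 0]
  [2/3, 0, 2/5],
b = (8/3, 38/15, 16/15).
Solving gives a_0 = 1, a_1 = 19/5, a_2 = 1, so
  g(x) = x^2 + 19*x/5 + 1.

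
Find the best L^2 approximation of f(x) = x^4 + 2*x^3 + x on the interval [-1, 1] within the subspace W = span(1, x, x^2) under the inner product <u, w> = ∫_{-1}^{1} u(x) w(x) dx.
g(x) = 6*x^2/7 + 11*x/5 - 3/35

The best approximation g ∈ W is the orthogonal projection of f onto W. Writing g = a_0 + a_1 x + a_2 x^2, the coefficients solve the normal equations G · a = b where
  G_{ij} = <φ_i, φ_j> and b_i = <f, φ_i>, with φ_0 = 1, φ_1 = x, φ_2 = x^2.
G =
  [2, 0, 2/3]
  [0, 2/3, 0]
  [2/3, 0, 2/5],
b = (2/5, 22/15, 2/7).
Solving gives a_0 = -3/35, a_1 = 11/5, a_2 = 6/7, so
  g(x) = 6*x^2/7 + 11*x/5 - 3/35.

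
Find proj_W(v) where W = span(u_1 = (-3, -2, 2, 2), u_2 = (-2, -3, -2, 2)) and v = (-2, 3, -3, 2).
proj_W(v) = (16/99, -61/99, -14/9, 2/11)

Set up U = [u_1 | ... | u_2] ∈ R^(4×2). The projector onto W = col(U) is P = U (U^T U)^(-1) U^T.
Compute U^T U =
  [21, 12]
  [12, 21],
and U^T v = (-2, 5).
Solve U^T U · c = U^T v for the coefficients: c = (-34/99, 43/99). The projection is proj_W(v) = U c.
Check: (v - proj_W(v)) · u_1 = 0  (should be 0).
Check: (v - proj_W(v)) · u_2 = 0  (should be 0).
Result: proj_W(v) = (16/99, -61/99, -14/9, 2/11).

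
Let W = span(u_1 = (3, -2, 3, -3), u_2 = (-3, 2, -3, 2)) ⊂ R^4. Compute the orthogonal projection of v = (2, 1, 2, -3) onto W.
proj_W(v) = (15/11, -10/11, 15/11, -3)

Set up U = [u_1 | ... | u_2] ∈ R^(4×2). The projector onto W = col(U) is P = U (U^T U)^(-1) U^T.
Compute U^T U =
  [31, -28]
  [-28, 26],
and U^T v = (19, -16).
Solve U^T U · c = U^T v for the coefficients: c = (23/11, 18/11). The projection is proj_W(v) = U c.
Check: (v - proj_W(v)) · u_1 = 0  (should be 0).
Check: (v - proj_W(v)) · u_2 = 0  (should be 0).
Result: proj_W(v) = (15/11, -10/11, 15/11, -3).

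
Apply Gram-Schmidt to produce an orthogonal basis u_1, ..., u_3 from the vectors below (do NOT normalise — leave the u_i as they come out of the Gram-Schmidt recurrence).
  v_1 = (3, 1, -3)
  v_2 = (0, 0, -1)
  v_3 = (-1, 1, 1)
Orthogonal basis:
  u_1 = (3, 1, -3)
  u_2 = (-9/19, -3/19, -10/19)
  u_3 = (-2/5, 6/5, 0)

Apply the Gram-Schmidt recurrence
  u_1 = v_1
  u_i = v_i − Σ_{j<i} ((v_i · u_j) / (u_j · u_j)) · u_j.

Step by step this gives:
  u_1 = (3, 1, -3)
  u_2 = (-9/19, -3/19, -10/19)
  u_3 = (-2/5, 6/5, 0)

Orthogonality check:
  u_2 · u_1 = 0 (should be 0)
  u_3 · u_1 = 0 (should be 0)
  u_3 · u_2 = 0 (should be 0)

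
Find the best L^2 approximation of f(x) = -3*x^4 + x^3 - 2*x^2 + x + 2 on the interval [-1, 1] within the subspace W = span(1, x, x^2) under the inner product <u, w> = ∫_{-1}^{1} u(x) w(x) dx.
g(x) = -32*x^2/7 + 8*x/5 + 79/35

The best approximation g ∈ W is the orthogonal projection of f onto W. Writing g = a_0 + a_1 x + a_2 x^2, the coefficients solve the normal equations G · a = b where
  G_{ij} = <φ_i, φ_j> and b_i = <f, φ_i>, with φ_0 = 1, φ_1 = x, φ_2 = x^2.
G =
  [2, 0, 2/3]
  [0, 2/3, 0]
  [2/3, 0, 2/5],
b = (22/15, 16/15, -34/105).
Solving gives a_0 = 79/35, a_1 = 8/5, a_2 = -32/7, so
  g(x) = -32*x^2/7 + 8*x/5 + 79/35.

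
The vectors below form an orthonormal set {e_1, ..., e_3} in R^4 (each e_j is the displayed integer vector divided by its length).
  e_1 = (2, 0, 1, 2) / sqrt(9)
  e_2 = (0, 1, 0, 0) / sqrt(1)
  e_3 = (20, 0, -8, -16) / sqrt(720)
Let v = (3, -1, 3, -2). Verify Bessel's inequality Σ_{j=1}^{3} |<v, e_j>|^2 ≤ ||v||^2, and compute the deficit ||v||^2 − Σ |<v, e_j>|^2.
Σ |<v, e_j>|^2 = 51/5; ||v||^2 = 23; deficit = 64/5

Write each e_j = u_j / sqrt(<u_j, u_j>) where u_j is the displayed integer vector. Then <v, e_j> = <v, u_j> / sqrt(<u_j, u_j>), so |<v, e_j>|^2 = <v, u_j>^2 / <u_j, u_j>.
Coefficients: <v, e_1> = 5/sqrt(9), <v, e_2> = -1/sqrt(1), <v, e_3> = 68/sqrt(720).
Square and sum: Σ |<v, e_j>|^2 = 51/5.
Compute ||v||^2 = v·v = 23.
Deficit = 23 − 51/5 = 64/5 ≥ 0, confirming Bessel's inequality. (The deficit equals ||v − Σ <v,e_j> e_j||^2, the squared distance from v to span{e_j}.)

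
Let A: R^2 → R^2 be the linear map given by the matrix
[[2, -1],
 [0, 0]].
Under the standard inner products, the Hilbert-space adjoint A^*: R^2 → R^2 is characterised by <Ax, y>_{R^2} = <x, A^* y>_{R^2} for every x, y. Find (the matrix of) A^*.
A^* = A^T =
[[2, 0],
 [-1, 0]]

For real matrices with standard dot products, the defining identity <Ax, y> = <x, A^* y> gives (Ax)^T y = x^T (A^*) y, i.e. x^T A^T y = x^T (A^*) y. Since this holds for all x, y, we must have A^* = A^T. Therefore
A^* =
[[2, 0],
 [-1, 0]].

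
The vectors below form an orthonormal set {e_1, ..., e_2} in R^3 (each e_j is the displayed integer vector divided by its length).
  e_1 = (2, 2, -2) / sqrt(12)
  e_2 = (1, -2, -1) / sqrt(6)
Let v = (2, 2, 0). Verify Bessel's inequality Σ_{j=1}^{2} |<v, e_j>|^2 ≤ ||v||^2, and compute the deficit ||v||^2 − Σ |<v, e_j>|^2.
Σ |<v, e_j>|^2 = 6; ||v||^2 = 8; deficit = 2

Write each e_j = u_j / sqrt(<u_j, u_j>) where u_j is the displayed integer vector. Then <v, e_j> = <v, u_j> / sqrt(<u_j, u_j>), so |<v, e_j>|^2 = <v, u_j>^2 / <u_j, u_j>.
Coefficients: <v, e_1> = 8/sqrt(12), <v, e_2> = -2/sqrt(6).
Square and sum: Σ |<v, e_j>|^2 = 6.
Compute ||v||^2 = v·v = 8.
Deficit = 8 − 6 = 2 ≥ 0, confirming Bessel's inequality. (The deficit equals ||v − Σ <v,e_j> e_j||^2, the squared distance from v to span{e_j}.)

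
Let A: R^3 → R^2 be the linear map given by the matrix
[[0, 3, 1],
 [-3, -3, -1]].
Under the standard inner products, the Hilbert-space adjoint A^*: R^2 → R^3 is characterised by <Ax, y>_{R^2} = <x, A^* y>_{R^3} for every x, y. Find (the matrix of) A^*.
A^* = A^T =
[[0, -3],
 [3, -3],
 [1, -1]]

For real matrices with standard dot products, the defining identity <Ax, y> = <x, A^* y> gives (Ax)^T y = x^T (A^*) y, i.e. x^T A^T y = x^T (A^*) y. Since this holds for all x, y, we must have A^* = A^T. Therefore
A^* =
[[0, -3],
 [3, -3],
 [1, -1]].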